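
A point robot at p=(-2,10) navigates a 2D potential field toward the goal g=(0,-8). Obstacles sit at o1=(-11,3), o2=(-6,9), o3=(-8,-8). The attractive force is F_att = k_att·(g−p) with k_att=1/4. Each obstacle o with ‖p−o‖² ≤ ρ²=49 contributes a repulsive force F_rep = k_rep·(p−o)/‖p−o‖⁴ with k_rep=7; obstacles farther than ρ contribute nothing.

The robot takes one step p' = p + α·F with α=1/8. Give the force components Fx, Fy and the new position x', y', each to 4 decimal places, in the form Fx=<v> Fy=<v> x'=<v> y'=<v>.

Fx=0.5969 Fy=-4.4758 x'=-1.9254 y'=9.4405

F_att = 1/4·(g−p) = 1/4·(2,-18) = (0.5000,-4.5000)
o1: d²=130 > ρ²=49 → inactive
o2: d²=17 ≤ ρ²=49; F_rep = 7·(4,1)/17² = (0.0969,0.0242)
o3: d²=360 > ρ²=49 → inactive
F = F_att + ΣF_rep = (0.5969,-4.4758)
p' = p + 1/8·F = (-1.9254,9.4405)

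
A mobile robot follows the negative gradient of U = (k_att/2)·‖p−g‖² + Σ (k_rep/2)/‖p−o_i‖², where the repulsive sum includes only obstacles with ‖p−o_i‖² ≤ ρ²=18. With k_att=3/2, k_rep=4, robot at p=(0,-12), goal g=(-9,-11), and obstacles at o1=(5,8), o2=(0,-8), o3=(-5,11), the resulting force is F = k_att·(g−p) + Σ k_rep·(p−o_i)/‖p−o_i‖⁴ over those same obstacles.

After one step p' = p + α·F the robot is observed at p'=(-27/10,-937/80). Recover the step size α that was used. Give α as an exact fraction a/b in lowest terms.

α = 1/5

F_att = 3/2·(g−p) = 3/2·(-9,1) = (-13.5000,1.5000)
o1: d²=425 > ρ²=18 → inactive
o2: d²=16 ≤ ρ²=18; F_rep = 4·(0,-4)/16² = (0.0000,-0.0625)
o3: d²=554 > ρ²=18 → inactive
F = F_att + ΣF_rep = (-13.5000,1.4375)
Δp = p'−p = (-2.7000,0.2875); α = Δx/Fx = (-27/10) / (-27/2) = 1/5
check: Δy/Fy = (23/80) / (23/16) = 1/5 ✓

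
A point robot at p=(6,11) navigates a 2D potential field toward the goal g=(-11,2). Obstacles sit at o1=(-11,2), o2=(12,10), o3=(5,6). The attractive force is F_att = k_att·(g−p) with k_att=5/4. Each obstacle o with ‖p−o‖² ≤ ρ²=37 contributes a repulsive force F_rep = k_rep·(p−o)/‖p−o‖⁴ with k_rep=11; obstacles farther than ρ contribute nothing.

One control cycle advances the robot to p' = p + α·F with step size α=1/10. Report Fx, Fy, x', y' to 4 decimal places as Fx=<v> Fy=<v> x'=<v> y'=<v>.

Fx=-21.2819 Fy=-11.1606 x'=3.8718 y'=9.8839

F_att = 5/4·(g−p) = 5/4·(-17,-9) = (-21.2500,-11.2500)
o1: d²=370 > ρ²=37 → inactive
o2: d²=37 ≤ ρ²=37; F_rep = 11·(-6,1)/37² = (-0.0482,0.0080)
o3: d²=26 ≤ ρ²=37; F_rep = 11·(1,5)/26² = (0.0163,0.0814)
F = F_att + ΣF_rep = (-21.2819,-11.1606)
p' = p + 1/10·F = (3.8718,9.8839)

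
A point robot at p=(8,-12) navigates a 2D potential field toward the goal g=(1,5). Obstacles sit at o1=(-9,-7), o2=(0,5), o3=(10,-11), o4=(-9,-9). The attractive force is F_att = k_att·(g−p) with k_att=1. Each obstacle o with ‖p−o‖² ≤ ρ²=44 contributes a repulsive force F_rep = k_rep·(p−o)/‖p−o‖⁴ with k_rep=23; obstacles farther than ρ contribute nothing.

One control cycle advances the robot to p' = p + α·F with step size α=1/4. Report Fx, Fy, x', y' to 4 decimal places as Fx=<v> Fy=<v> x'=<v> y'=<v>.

Fx=-8.8400 Fy=16.0800 x'=5.7900 y'=-7.9800

F_att = 1·(g−p) = 1·(-7,17) = (-7.0000,17.0000)
o1: d²=314 > ρ²=44 → inactive
o2: d²=353 > ρ²=44 → inactive
o3: d²=5 ≤ ρ²=44; F_rep = 23·(-2,-1)/5² = (-1.8400,-0.9200)
o4: d²=298 > ρ²=44 → inactive
F = F_att + ΣF_rep = (-8.8400,16.0800)
p' = p + 1/4·F = (5.7900,-7.9800)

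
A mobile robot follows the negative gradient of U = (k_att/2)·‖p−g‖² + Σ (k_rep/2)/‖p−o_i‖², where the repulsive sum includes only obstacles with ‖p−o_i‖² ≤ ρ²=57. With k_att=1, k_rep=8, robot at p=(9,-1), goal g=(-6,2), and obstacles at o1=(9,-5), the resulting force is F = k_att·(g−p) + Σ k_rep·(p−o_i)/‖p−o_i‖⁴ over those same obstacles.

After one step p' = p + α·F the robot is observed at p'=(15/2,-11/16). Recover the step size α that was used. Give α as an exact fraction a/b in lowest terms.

α = 1/10

F_att = 1·(g−p) = 1·(-15,3) = (-15.0000,3.0000)
o1: d²=16 ≤ ρ²=57; F_rep = 8·(0,4)/16² = (0.0000,0.1250)
F = F_att + ΣF_rep = (-15.0000,3.1250)
Δp = p'−p = (-1.5000,0.3125); α = Δx/Fx = (-3/2) / (-15) = 1/10
check: Δy/Fy = (5/16) / (25/8) = 1/10 ✓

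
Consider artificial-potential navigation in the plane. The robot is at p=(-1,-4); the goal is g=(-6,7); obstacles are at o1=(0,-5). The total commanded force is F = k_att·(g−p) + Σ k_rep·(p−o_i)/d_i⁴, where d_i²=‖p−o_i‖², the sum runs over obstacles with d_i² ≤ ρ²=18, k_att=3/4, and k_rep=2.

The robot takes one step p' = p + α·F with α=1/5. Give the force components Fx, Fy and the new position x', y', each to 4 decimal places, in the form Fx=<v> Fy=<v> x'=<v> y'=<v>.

Fx=-4.2500 Fy=8.7500 x'=-1.8500 y'=-2.2500

F_att = 3/4·(g−p) = 3/4·(-5,11) = (-3.7500,8.2500)
o1: d²=2 ≤ ρ²=18; F_rep = 2·(-1,1)/2² = (-0.5000,0.5000)
F = F_att + ΣF_rep = (-4.2500,8.7500)
p' = p + 1/5·F = (-1.8500,-2.2500)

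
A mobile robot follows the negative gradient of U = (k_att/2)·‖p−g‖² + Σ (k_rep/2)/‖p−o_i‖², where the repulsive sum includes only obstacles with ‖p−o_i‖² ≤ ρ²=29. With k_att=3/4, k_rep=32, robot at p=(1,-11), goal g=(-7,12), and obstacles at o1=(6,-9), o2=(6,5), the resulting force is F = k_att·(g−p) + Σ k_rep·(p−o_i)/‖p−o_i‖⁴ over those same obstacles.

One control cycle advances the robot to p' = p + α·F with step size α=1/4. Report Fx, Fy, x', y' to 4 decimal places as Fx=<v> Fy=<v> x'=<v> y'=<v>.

F_att = 3/4·(g−p) = 3/4·(-8,23) = (-6.0000,17.2500)
o1: d²=29 ≤ ρ²=29; F_rep = 32·(-5,-2)/29² = (-0.1902,-0.0761)
o2: d²=281 > ρ²=29 → inactive
F = F_att + ΣF_rep = (-6.1902,17.1739)
p' = p + 1/4·F = (-0.5476,-6.7065)

Fx=-6.1902 Fy=17.1739 x'=-0.5476 y'=-6.7065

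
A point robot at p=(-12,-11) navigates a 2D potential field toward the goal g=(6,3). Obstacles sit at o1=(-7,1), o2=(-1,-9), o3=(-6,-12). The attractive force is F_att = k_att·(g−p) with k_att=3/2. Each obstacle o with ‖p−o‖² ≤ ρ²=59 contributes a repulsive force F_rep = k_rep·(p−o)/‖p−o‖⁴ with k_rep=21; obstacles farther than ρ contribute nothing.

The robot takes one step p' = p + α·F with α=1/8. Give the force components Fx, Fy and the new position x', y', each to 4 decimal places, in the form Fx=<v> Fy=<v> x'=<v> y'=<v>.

Fx=26.9080 Fy=21.0153 x'=-8.6365 y'=-8.3731

F_att = 3/2·(g−p) = 3/2·(18,14) = (27.0000,21.0000)
o1: d²=169 > ρ²=59 → inactive
o2: d²=125 > ρ²=59 → inactive
o3: d²=37 ≤ ρ²=59; F_rep = 21·(-6,1)/37² = (-0.0920,0.0153)
F = F_att + ΣF_rep = (26.9080,21.0153)
p' = p + 1/8·F = (-8.6365,-8.3731)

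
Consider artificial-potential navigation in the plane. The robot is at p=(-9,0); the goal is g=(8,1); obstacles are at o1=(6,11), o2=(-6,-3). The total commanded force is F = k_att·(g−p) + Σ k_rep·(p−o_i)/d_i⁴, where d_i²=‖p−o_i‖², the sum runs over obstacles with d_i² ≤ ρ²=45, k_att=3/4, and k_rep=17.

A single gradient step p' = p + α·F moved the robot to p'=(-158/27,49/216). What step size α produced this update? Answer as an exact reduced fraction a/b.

F_att = 3/4·(g−p) = 3/4·(17,1) = (12.7500,0.7500)
o1: d²=346 > ρ²=45 → inactive
o2: d²=18 ≤ ρ²=45; F_rep = 17·(-3,3)/18² = (-0.1574,0.1574)
F = F_att + ΣF_rep = (12.5926,0.9074)
Δp = p'−p = (3.1481,0.2269); α = Δx/Fx = (85/27) / (340/27) = 1/4
check: Δy/Fy = (49/216) / (49/54) = 1/4 ✓

α = 1/4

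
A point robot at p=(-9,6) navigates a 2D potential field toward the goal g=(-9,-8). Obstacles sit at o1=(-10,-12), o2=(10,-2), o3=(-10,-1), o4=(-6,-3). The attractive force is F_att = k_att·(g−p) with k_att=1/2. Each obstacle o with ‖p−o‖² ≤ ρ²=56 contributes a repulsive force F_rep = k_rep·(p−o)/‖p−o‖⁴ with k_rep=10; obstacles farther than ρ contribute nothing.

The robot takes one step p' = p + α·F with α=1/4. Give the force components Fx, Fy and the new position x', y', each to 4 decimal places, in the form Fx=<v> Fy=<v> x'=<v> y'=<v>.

F_att = 1/2·(g−p) = 1/2·(0,-14) = (0.0000,-7.0000)
o1: d²=325 > ρ²=56 → inactive
o2: d²=425 > ρ²=56 → inactive
o3: d²=50 ≤ ρ²=56; F_rep = 10·(1,7)/50² = (0.0040,0.0280)
o4: d²=90 > ρ²=56 → inactive
F = F_att + ΣF_rep = (0.0040,-6.9720)
p' = p + 1/4·F = (-8.9990,4.2570)

Fx=0.0040 Fy=-6.9720 x'=-8.9990 y'=4.2570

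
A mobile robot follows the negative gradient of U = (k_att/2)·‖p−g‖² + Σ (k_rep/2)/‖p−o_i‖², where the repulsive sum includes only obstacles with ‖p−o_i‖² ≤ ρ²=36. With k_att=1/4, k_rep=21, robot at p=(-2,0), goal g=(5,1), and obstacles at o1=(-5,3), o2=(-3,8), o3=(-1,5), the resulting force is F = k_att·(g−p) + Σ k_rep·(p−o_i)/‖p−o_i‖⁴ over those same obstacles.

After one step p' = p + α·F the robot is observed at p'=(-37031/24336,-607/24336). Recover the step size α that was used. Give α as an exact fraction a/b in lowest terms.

α = 1/4

F_att = 1/4·(g−p) = 1/4·(7,1) = (1.7500,0.2500)
o1: d²=18 ≤ ρ²=36; F_rep = 21·(3,-3)/18² = (0.1944,-0.1944)
o2: d²=65 > ρ²=36 → inactive
o3: d²=26 ≤ ρ²=36; F_rep = 21·(-1,-5)/26² = (-0.0311,-0.1553)
F = F_att + ΣF_rep = (1.9134,-0.0998)
Δp = p'−p = (0.4783,-0.0249); α = Δx/Fx = (11641/24336) / (11641/6084) = 1/4
check: Δy/Fy = (-607/24336) / (-607/6084) = 1/4 ✓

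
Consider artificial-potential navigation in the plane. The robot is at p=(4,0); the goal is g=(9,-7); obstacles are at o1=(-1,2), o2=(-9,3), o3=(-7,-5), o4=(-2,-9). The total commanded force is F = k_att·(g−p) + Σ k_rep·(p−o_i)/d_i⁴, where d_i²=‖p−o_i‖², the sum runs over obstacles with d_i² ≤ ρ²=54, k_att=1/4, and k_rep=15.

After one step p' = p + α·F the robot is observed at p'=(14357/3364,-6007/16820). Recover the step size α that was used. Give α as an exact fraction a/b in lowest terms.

α = 1/5

F_att = 1/4·(g−p) = 1/4·(5,-7) = (1.2500,-1.7500)
o1: d²=29 ≤ ρ²=54; F_rep = 15·(5,-2)/29² = (0.0892,-0.0357)
o2: d²=178 > ρ²=54 → inactive
o3: d²=146 > ρ²=54 → inactive
o4: d²=117 > ρ²=54 → inactive
F = F_att + ΣF_rep = (1.3392,-1.7857)
Δp = p'−p = (0.2678,-0.3571); α = Δx/Fx = (901/3364) / (4505/3364) = 1/5
check: Δy/Fy = (-6007/16820) / (-6007/3364) = 1/5 ✓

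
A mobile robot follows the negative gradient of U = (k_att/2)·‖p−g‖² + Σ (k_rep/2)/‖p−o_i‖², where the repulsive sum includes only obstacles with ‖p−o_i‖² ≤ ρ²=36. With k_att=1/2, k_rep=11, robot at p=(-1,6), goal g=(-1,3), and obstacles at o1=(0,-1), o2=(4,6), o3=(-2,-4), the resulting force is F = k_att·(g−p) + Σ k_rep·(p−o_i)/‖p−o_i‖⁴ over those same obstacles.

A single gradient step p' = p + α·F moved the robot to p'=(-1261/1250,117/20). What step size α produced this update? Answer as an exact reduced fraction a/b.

α = 1/10

F_att = 1/2·(g−p) = 1/2·(0,-3) = (0.0000,-1.5000)
o1: d²=50 > ρ²=36 → inactive
o2: d²=25 ≤ ρ²=36; F_rep = 11·(-5,0)/25² = (-0.0880,0.0000)
o3: d²=101 > ρ²=36 → inactive
F = F_att + ΣF_rep = (-0.0880,-1.5000)
Δp = p'−p = (-0.0088,-0.1500); α = Δx/Fx = (-11/1250) / (-11/125) = 1/10
check: Δy/Fy = (-3/20) / (-3/2) = 1/10 ✓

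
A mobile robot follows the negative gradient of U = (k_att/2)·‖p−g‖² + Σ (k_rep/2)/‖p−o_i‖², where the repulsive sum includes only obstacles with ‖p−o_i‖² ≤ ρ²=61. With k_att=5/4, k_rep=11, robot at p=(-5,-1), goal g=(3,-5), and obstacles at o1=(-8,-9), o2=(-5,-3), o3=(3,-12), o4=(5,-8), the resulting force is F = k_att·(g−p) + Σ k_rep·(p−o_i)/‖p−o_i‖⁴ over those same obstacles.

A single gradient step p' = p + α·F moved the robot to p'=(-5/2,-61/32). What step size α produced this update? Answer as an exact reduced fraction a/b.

α = 1/4

F_att = 5/4·(g−p) = 5/4·(8,-4) = (10.0000,-5.0000)
o1: d²=73 > ρ²=61 → inactive
o2: d²=4 ≤ ρ²=61; F_rep = 11·(0,2)/4² = (0.0000,1.3750)
o3: d²=185 > ρ²=61 → inactive
o4: d²=149 > ρ²=61 → inactive
F = F_att + ΣF_rep = (10.0000,-3.6250)
Δp = p'−p = (2.5000,-0.9062); α = Δx/Fx = (5/2) / (10) = 1/4
check: Δy/Fy = (-29/32) / (-29/8) = 1/4 ✓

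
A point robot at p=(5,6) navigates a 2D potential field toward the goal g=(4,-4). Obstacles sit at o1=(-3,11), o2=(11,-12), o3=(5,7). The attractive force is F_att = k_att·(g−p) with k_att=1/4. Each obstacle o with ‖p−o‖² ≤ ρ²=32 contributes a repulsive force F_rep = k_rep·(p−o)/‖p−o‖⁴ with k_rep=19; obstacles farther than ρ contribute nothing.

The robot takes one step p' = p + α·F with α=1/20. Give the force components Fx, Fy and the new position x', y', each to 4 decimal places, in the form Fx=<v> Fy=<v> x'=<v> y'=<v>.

F_att = 1/4·(g−p) = 1/4·(-1,-10) = (-0.2500,-2.5000)
o1: d²=89 > ρ²=32 → inactive
o2: d²=360 > ρ²=32 → inactive
o3: d²=1 ≤ ρ²=32; F_rep = 19·(0,-1)/1² = (0.0000,-19.0000)
F = F_att + ΣF_rep = (-0.2500,-21.5000)
p' = p + 1/20·F = (4.9875,4.9250)

Fx=-0.2500 Fy=-21.5000 x'=4.9875 y'=4.9250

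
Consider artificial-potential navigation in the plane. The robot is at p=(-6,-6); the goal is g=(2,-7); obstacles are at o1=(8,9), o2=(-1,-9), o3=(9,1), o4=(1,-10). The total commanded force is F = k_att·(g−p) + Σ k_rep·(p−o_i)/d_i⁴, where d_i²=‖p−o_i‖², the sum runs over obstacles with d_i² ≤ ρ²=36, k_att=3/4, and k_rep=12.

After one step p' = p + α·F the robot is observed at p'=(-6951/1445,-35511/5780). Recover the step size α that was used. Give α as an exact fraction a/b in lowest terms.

F_att = 3/4·(g−p) = 3/4·(8,-1) = (6.0000,-0.7500)
o1: d²=421 > ρ²=36 → inactive
o2: d²=34 ≤ ρ²=36; F_rep = 12·(-5,3)/34² = (-0.0519,0.0311)
o3: d²=274 > ρ²=36 → inactive
o4: d²=65 > ρ²=36 → inactive
F = F_att + ΣF_rep = (5.9481,-0.7189)
Δp = p'−p = (1.1896,-0.1438); α = Δx/Fx = (1719/1445) / (1719/289) = 1/5
check: Δy/Fy = (-831/5780) / (-831/1156) = 1/5 ✓

α = 1/5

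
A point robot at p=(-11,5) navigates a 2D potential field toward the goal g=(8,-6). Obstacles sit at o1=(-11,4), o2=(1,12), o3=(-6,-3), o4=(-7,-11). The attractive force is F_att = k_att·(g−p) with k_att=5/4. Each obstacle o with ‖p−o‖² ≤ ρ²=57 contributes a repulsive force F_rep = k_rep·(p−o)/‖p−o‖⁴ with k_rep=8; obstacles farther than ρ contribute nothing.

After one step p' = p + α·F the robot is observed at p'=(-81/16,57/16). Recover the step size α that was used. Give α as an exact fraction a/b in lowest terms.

F_att = 5/4·(g−p) = 5/4·(19,-11) = (23.7500,-13.7500)
o1: d²=1 ≤ ρ²=57; F_rep = 8·(0,1)/1² = (0.0000,8.0000)
o2: d²=193 > ρ²=57 → inactive
o3: d²=89 > ρ²=57 → inactive
o4: d²=272 > ρ²=57 → inactive
F = F_att + ΣF_rep = (23.7500,-5.7500)
Δp = p'−p = (5.9375,-1.4375); α = Δx/Fx = (95/16) / (95/4) = 1/4
check: Δy/Fy = (-23/16) / (-23/4) = 1/4 ✓

α = 1/4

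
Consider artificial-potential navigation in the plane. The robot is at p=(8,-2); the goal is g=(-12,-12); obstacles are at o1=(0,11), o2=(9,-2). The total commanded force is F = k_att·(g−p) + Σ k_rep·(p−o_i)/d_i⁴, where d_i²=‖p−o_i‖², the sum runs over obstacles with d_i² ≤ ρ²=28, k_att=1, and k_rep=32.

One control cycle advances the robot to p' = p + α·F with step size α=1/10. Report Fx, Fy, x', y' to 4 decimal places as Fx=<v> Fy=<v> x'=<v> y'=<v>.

Fx=-52.0000 Fy=-10.0000 x'=2.8000 y'=-3.0000

F_att = 1·(g−p) = 1·(-20,-10) = (-20.0000,-10.0000)
o1: d²=233 > ρ²=28 → inactive
o2: d²=1 ≤ ρ²=28; F_rep = 32·(-1,0)/1² = (-32.0000,0.0000)
F = F_att + ΣF_rep = (-52.0000,-10.0000)
p' = p + 1/10·F = (2.8000,-3.0000)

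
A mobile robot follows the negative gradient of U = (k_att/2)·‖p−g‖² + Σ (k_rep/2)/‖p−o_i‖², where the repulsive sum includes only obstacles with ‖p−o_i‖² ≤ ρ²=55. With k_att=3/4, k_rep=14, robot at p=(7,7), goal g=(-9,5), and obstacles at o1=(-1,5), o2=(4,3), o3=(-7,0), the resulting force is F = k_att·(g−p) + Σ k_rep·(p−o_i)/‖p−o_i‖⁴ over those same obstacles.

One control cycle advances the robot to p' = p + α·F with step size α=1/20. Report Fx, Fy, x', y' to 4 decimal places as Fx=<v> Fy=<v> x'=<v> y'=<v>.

F_att = 3/4·(g−p) = 3/4·(-16,-2) = (-12.0000,-1.5000)
o1: d²=68 > ρ²=55 → inactive
o2: d²=25 ≤ ρ²=55; F_rep = 14·(3,4)/25² = (0.0672,0.0896)
o3: d²=245 > ρ²=55 → inactive
F = F_att + ΣF_rep = (-11.9328,-1.4104)
p' = p + 1/20·F = (6.4034,6.9295)

Fx=-11.9328 Fy=-1.4104 x'=6.4034 y'=6.9295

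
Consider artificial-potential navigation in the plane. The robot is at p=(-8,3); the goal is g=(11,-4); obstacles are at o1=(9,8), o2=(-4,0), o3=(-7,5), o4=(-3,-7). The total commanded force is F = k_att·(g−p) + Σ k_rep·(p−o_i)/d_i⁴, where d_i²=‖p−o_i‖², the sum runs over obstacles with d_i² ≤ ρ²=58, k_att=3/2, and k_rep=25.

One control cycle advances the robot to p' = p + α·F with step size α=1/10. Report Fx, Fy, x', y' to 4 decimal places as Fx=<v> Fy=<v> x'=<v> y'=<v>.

F_att = 3/2·(g−p) = 3/2·(19,-7) = (28.5000,-10.5000)
o1: d²=314 > ρ²=58 → inactive
o2: d²=25 ≤ ρ²=58; F_rep = 25·(-4,3)/25² = (-0.1600,0.1200)
o3: d²=5 ≤ ρ²=58; F_rep = 25·(-1,-2)/5² = (-1.0000,-2.0000)
o4: d²=125 > ρ²=58 → inactive
F = F_att + ΣF_rep = (27.3400,-12.3800)
p' = p + 1/10·F = (-5.2660,1.7620)

Fx=27.3400 Fy=-12.3800 x'=-5.2660 y'=1.7620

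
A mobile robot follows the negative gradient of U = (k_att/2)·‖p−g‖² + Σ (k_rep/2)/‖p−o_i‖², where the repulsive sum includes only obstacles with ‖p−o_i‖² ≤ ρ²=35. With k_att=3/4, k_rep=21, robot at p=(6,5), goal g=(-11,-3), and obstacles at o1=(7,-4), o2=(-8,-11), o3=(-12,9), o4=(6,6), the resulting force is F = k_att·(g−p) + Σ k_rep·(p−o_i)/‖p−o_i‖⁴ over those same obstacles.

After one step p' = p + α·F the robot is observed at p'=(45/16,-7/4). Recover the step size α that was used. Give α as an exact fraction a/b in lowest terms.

α = 1/4

F_att = 3/4·(g−p) = 3/4·(-17,-8) = (-12.7500,-6.0000)
o1: d²=82 > ρ²=35 → inactive
o2: d²=452 > ρ²=35 → inactive
o3: d²=340 > ρ²=35 → inactive
o4: d²=1 ≤ ρ²=35; F_rep = 21·(0,-1)/1² = (0.0000,-21.0000)
F = F_att + ΣF_rep = (-12.7500,-27.0000)
Δp = p'−p = (-3.1875,-6.7500); α = Δx/Fx = (-51/16) / (-51/4) = 1/4
check: Δy/Fy = (-27/4) / (-27) = 1/4 ✓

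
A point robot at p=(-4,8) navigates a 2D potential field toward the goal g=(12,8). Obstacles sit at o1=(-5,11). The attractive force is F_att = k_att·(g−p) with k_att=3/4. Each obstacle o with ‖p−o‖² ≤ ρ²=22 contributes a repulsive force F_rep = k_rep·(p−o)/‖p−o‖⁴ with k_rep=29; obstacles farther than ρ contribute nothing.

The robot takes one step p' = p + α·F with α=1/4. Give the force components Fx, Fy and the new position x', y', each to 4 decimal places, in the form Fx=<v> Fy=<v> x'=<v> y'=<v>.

F_att = 3/4·(g−p) = 3/4·(16,0) = (12.0000,0.0000)
o1: d²=10 ≤ ρ²=22; F_rep = 29·(1,-3)/10² = (0.2900,-0.8700)
F = F_att + ΣF_rep = (12.2900,-0.8700)
p' = p + 1/4·F = (-0.9275,7.7825)

Fx=12.2900 Fy=-0.8700 x'=-0.9275 y'=7.7825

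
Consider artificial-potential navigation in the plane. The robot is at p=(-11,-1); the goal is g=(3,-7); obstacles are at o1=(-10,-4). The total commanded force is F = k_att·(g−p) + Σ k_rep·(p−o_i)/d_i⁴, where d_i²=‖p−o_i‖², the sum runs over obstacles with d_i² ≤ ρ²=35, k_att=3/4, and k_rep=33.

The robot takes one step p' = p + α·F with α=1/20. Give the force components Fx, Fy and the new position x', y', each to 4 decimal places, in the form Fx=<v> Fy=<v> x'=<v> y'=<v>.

F_att = 3/4·(g−p) = 3/4·(14,-6) = (10.5000,-4.5000)
o1: d²=10 ≤ ρ²=35; F_rep = 33·(-1,3)/10² = (-0.3300,0.9900)
F = F_att + ΣF_rep = (10.1700,-3.5100)
p' = p + 1/20·F = (-10.4915,-1.1755)

Fx=10.1700 Fy=-3.5100 x'=-10.4915 y'=-1.1755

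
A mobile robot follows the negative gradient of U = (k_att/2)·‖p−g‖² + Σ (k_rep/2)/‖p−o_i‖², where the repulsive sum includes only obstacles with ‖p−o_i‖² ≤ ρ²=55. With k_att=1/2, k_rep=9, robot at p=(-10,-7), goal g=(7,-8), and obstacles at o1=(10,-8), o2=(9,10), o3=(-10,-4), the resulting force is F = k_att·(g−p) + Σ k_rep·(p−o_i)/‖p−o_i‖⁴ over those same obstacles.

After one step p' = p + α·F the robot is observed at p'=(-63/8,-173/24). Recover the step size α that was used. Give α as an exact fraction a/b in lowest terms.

α = 1/4

F_att = 1/2·(g−p) = 1/2·(17,-1) = (8.5000,-0.5000)
o1: d²=401 > ρ²=55 → inactive
o2: d²=650 > ρ²=55 → inactive
o3: d²=9 ≤ ρ²=55; F_rep = 9·(0,-3)/9² = (0.0000,-0.3333)
F = F_att + ΣF_rep = (8.5000,-0.8333)
Δp = p'−p = (2.1250,-0.2083); α = Δx/Fx = (17/8) / (17/2) = 1/4
check: Δy/Fy = (-5/24) / (-5/6) = 1/4 ✓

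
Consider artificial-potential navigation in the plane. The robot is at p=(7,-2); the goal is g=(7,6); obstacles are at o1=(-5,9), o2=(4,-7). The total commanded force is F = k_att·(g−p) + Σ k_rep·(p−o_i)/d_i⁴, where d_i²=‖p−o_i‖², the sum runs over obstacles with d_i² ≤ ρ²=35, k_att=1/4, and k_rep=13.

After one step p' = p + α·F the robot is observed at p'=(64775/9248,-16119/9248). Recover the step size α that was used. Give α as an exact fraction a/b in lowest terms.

α = 1/8

F_att = 1/4·(g−p) = 1/4·(0,8) = (0.0000,2.0000)
o1: d²=265 > ρ²=35 → inactive
o2: d²=34 ≤ ρ²=35; F_rep = 13·(3,5)/34² = (0.0337,0.0562)
F = F_att + ΣF_rep = (0.0337,2.0562)
Δp = p'−p = (0.0042,0.2570); α = Δx/Fx = (39/9248) / (39/1156) = 1/8
check: Δy/Fy = (2377/9248) / (2377/1156) = 1/8 ✓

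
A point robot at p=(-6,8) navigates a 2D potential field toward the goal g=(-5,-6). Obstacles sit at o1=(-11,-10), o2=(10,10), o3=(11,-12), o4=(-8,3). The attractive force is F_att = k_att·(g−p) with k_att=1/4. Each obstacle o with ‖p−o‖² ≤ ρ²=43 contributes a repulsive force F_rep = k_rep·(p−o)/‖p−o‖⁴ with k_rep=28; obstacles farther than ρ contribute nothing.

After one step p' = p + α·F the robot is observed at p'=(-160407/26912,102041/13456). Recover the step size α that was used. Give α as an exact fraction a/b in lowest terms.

F_att = 1/4·(g−p) = 1/4·(1,-14) = (0.2500,-3.5000)
o1: d²=349 > ρ²=43 → inactive
o2: d²=260 > ρ²=43 → inactive
o3: d²=689 > ρ²=43 → inactive
o4: d²=29 ≤ ρ²=43; F_rep = 28·(2,5)/29² = (0.0666,0.1665)
F = F_att + ΣF_rep = (0.3166,-3.3335)
Δp = p'−p = (0.0396,-0.4167); α = Δx/Fx = (1065/26912) / (1065/3364) = 1/8
check: Δy/Fy = (-5607/13456) / (-5607/1682) = 1/8 ✓

α = 1/8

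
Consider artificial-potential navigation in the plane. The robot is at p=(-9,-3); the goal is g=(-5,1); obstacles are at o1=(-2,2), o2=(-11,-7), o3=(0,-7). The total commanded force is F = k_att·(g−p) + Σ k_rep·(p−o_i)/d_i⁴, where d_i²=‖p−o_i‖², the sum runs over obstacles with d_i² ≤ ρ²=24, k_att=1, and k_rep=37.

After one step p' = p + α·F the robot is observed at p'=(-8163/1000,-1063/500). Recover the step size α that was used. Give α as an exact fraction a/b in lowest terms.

α = 1/5

F_att = 1·(g−p) = 1·(4,4) = (4.0000,4.0000)
o1: d²=74 > ρ²=24 → inactive
o2: d²=20 ≤ ρ²=24; F_rep = 37·(2,4)/20² = (0.1850,0.3700)
o3: d²=97 > ρ²=24 → inactive
F = F_att + ΣF_rep = (4.1850,4.3700)
Δp = p'−p = (0.8370,0.8740); α = Δx/Fx = (837/1000) / (837/200) = 1/5
check: Δy/Fy = (437/500) / (437/100) = 1/5 ✓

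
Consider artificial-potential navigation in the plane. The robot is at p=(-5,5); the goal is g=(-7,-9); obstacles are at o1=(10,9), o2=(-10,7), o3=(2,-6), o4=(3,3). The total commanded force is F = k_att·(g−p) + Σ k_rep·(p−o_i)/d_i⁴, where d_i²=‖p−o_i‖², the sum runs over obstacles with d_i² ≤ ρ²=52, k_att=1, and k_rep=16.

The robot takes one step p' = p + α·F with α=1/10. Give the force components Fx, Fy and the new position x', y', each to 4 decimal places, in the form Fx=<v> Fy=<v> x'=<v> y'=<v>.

Fx=-1.9049 Fy=-14.0380 x'=-5.1905 y'=3.5962

F_att = 1·(g−p) = 1·(-2,-14) = (-2.0000,-14.0000)
o1: d²=241 > ρ²=52 → inactive
o2: d²=29 ≤ ρ²=52; F_rep = 16·(5,-2)/29² = (0.0951,-0.0380)
o3: d²=170 > ρ²=52 → inactive
o4: d²=68 > ρ²=52 → inactive
F = F_att + ΣF_rep = (-1.9049,-14.0380)
p' = p + 1/10·F = (-5.1905,3.5962)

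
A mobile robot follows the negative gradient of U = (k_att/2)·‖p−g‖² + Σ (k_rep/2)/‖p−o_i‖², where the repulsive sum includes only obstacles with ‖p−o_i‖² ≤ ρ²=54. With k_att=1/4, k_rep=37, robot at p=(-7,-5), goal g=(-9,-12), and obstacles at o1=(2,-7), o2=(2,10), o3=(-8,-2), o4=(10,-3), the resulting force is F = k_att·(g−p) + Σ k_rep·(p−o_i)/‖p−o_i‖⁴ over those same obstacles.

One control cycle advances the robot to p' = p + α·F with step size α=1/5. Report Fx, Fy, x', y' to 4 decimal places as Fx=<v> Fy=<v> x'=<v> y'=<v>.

Fx=-0.1300 Fy=-2.8600 x'=-7.0260 y'=-5.5720

F_att = 1/4·(g−p) = 1/4·(-2,-7) = (-0.5000,-1.7500)
o1: d²=85 > ρ²=54 → inactive
o2: d²=306 > ρ²=54 → inactive
o3: d²=10 ≤ ρ²=54; F_rep = 37·(1,-3)/10² = (0.3700,-1.1100)
o4: d²=293 > ρ²=54 → inactive
F = F_att + ΣF_rep = (-0.1300,-2.8600)
p' = p + 1/5·F = (-7.0260,-5.5720)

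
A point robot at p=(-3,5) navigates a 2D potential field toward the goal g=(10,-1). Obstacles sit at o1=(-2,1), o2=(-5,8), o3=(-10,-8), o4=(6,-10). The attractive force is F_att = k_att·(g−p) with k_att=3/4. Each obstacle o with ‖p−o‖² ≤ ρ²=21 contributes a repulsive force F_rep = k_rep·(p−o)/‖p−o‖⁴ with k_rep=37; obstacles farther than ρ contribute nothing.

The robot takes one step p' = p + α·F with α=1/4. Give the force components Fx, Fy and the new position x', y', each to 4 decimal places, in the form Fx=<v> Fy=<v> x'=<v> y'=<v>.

F_att = 3/4·(g−p) = 3/4·(13,-6) = (9.7500,-4.5000)
o1: d²=17 ≤ ρ²=21; F_rep = 37·(-1,4)/17² = (-0.1280,0.5121)
o2: d²=13 ≤ ρ²=21; F_rep = 37·(2,-3)/13² = (0.4379,-0.6568)
o3: d²=218 > ρ²=21 → inactive
o4: d²=306 > ρ²=21 → inactive
F = F_att + ΣF_rep = (10.0598,-4.6447)
p' = p + 1/4·F = (-0.4850,3.8388)

Fx=10.0598 Fy=-4.6447 x'=-0.4850 y'=3.8388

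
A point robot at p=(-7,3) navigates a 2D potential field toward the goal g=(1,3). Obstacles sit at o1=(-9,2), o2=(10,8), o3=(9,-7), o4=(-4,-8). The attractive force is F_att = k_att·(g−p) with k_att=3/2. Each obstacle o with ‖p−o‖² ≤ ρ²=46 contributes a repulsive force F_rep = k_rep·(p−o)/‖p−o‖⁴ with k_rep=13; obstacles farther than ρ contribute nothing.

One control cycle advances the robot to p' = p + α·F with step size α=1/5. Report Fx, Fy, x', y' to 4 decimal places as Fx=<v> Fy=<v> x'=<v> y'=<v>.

F_att = 3/2·(g−p) = 3/2·(8,0) = (12.0000,0.0000)
o1: d²=5 ≤ ρ²=46; F_rep = 13·(2,1)/5² = (1.0400,0.5200)
o2: d²=314 > ρ²=46 → inactive
o3: d²=356 > ρ²=46 → inactive
o4: d²=130 > ρ²=46 → inactive
F = F_att + ΣF_rep = (13.0400,0.5200)
p' = p + 1/5·F = (-4.3920,3.1040)

Fx=13.0400 Fy=0.5200 x'=-4.3920 y'=3.1040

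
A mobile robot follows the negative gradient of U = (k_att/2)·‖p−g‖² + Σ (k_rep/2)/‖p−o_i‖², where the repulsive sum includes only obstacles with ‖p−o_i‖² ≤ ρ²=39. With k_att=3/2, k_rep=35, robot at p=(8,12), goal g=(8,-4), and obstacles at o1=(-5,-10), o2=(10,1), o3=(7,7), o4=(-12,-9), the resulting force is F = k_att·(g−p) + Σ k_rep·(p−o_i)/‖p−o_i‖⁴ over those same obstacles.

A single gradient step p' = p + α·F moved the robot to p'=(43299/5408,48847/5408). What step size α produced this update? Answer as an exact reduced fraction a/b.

α = 1/8

F_att = 3/2·(g−p) = 3/2·(0,-16) = (0.0000,-24.0000)
o1: d²=653 > ρ²=39 → inactive
o2: d²=125 > ρ²=39 → inactive
o3: d²=26 ≤ ρ²=39; F_rep = 35·(1,5)/26² = (0.0518,0.2589)
o4: d²=841 > ρ²=39 → inactive
F = F_att + ΣF_rep = (0.0518,-23.7411)
Δp = p'−p = (0.0065,-2.9676); α = Δx/Fx = (35/5408) / (35/676) = 1/8
check: Δy/Fy = (-16049/5408) / (-16049/676) = 1/8 ✓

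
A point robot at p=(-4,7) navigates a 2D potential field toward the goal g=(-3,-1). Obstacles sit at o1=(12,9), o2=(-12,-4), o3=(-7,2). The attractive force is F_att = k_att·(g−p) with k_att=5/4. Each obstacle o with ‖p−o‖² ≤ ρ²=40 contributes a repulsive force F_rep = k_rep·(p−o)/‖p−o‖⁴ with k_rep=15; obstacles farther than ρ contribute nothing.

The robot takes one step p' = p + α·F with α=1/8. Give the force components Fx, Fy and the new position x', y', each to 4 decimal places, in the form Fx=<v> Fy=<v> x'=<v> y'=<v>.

F_att = 5/4·(g−p) = 5/4·(1,-8) = (1.2500,-10.0000)
o1: d²=260 > ρ²=40 → inactive
o2: d²=185 > ρ²=40 → inactive
o3: d²=34 ≤ ρ²=40; F_rep = 15·(3,5)/34² = (0.0389,0.0649)
F = F_att + ΣF_rep = (1.2889,-9.9351)
p' = p + 1/8·F = (-3.8389,5.7581)

Fx=1.2889 Fy=-9.9351 x'=-3.8389 y'=5.7581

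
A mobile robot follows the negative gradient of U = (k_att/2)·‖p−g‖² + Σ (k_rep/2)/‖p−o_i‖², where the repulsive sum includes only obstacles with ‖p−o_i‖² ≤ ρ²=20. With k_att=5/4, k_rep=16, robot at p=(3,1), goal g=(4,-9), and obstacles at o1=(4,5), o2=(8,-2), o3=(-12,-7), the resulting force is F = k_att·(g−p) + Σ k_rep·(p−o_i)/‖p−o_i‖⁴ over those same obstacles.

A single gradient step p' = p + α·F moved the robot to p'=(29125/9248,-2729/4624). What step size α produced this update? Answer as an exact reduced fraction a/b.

α = 1/8

F_att = 5/4·(g−p) = 5/4·(1,-10) = (1.2500,-12.5000)
o1: d²=17 ≤ ρ²=20; F_rep = 16·(-1,-4)/17² = (-0.0554,-0.2215)
o2: d²=34 > ρ²=20 → inactive
o3: d²=289 > ρ²=20 → inactive
F = F_att + ΣF_rep = (1.1946,-12.7215)
Δp = p'−p = (0.1493,-1.5902); α = Δx/Fx = (1381/9248) / (1381/1156) = 1/8
check: Δy/Fy = (-7353/4624) / (-7353/578) = 1/8 ✓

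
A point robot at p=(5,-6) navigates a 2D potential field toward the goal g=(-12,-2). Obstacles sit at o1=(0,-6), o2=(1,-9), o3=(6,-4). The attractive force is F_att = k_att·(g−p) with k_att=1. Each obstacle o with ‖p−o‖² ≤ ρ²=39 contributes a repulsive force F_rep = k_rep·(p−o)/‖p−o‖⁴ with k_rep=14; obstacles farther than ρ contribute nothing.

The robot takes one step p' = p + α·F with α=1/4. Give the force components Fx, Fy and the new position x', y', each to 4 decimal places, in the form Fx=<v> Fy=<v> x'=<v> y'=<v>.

Fx=-17.3584 Fy=2.9472 x'=0.6604 y'=-5.2632

F_att = 1·(g−p) = 1·(-17,4) = (-17.0000,4.0000)
o1: d²=25 ≤ ρ²=39; F_rep = 14·(5,0)/25² = (0.1120,0.0000)
o2: d²=25 ≤ ρ²=39; F_rep = 14·(4,3)/25² = (0.0896,0.0672)
o3: d²=5 ≤ ρ²=39; F_rep = 14·(-1,-2)/5² = (-0.5600,-1.1200)
F = F_att + ΣF_rep = (-17.3584,2.9472)
p' = p + 1/4·F = (0.6604,-5.2632)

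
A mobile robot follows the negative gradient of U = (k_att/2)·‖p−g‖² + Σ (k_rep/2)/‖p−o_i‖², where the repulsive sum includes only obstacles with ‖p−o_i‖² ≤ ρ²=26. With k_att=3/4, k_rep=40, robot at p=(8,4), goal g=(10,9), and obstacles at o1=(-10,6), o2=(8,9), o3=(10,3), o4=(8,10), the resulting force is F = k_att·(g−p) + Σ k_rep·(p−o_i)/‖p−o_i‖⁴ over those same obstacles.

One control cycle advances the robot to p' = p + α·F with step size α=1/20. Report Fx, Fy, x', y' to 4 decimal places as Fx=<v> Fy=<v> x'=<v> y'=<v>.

Fx=-1.7000 Fy=5.0300 x'=7.9150 y'=4.2515

F_att = 3/4·(g−p) = 3/4·(2,5) = (1.5000,3.7500)
o1: d²=328 > ρ²=26 → inactive
o2: d²=25 ≤ ρ²=26; F_rep = 40·(0,-5)/25² = (0.0000,-0.3200)
o3: d²=5 ≤ ρ²=26; F_rep = 40·(-2,1)/5² = (-3.2000,1.6000)
o4: d²=36 > ρ²=26 → inactive
F = F_att + ΣF_rep = (-1.7000,5.0300)
p' = p + 1/20·F = (7.9150,4.2515)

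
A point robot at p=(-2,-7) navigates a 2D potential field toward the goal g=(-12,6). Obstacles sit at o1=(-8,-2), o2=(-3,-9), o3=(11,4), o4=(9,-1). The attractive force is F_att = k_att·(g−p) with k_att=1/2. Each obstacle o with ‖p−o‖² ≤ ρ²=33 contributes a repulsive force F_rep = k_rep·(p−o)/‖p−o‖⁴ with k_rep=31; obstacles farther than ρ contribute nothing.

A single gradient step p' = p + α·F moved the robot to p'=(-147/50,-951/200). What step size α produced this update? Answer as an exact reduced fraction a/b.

F_att = 1/2·(g−p) = 1/2·(-10,13) = (-5.0000,6.5000)
o1: d²=61 > ρ²=33 → inactive
o2: d²=5 ≤ ρ²=33; F_rep = 31·(1,2)/5² = (1.2400,2.4800)
o3: d²=290 > ρ²=33 → inactive
o4: d²=157 > ρ²=33 → inactive
F = F_att + ΣF_rep = (-3.7600,8.9800)
Δp = p'−p = (-0.9400,2.2450); α = Δx/Fx = (-47/50) / (-94/25) = 1/4
check: Δy/Fy = (449/200) / (449/50) = 1/4 ✓

α = 1/4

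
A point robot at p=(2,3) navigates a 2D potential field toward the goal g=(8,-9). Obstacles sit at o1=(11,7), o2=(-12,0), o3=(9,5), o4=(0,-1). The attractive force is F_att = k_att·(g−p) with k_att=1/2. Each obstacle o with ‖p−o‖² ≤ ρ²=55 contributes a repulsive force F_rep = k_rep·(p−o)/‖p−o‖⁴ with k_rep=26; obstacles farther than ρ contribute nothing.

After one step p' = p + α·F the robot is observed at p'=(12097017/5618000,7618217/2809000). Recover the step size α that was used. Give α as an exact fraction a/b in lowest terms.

α = 1/20

F_att = 1/2·(g−p) = 1/2·(6,-12) = (3.0000,-6.0000)
o1: d²=97 > ρ²=55 → inactive
o2: d²=205 > ρ²=55 → inactive
o3: d²=53 ≤ ρ²=55; F_rep = 26·(-7,-2)/53² = (-0.0648,-0.0185)
o4: d²=20 ≤ ρ²=55; F_rep = 26·(2,4)/20² = (0.1300,0.2600)
F = F_att + ΣF_rep = (3.0652,-5.7585)
Δp = p'−p = (0.1533,-0.2879); α = Δx/Fx = (861017/5618000) / (861017/280900) = 1/20
check: Δy/Fy = (-808783/2809000) / (-808783/140450) = 1/20 ✓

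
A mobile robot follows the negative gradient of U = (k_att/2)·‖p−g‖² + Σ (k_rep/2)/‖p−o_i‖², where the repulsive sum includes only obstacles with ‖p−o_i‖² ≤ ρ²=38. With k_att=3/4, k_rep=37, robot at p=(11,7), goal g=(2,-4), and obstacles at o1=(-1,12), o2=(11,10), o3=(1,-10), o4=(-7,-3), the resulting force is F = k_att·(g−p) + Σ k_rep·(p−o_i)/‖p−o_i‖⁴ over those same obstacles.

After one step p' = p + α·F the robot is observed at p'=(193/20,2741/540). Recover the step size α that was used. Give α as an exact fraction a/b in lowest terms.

α = 1/5

F_att = 3/4·(g−p) = 3/4·(-9,-11) = (-6.7500,-8.2500)
o1: d²=169 > ρ²=38 → inactive
o2: d²=9 ≤ ρ²=38; F_rep = 37·(0,-3)/9² = (0.0000,-1.3704)
o3: d²=389 > ρ²=38 → inactive
o4: d²=424 > ρ²=38 → inactive
F = F_att + ΣF_rep = (-6.7500,-9.6204)
Δp = p'−p = (-1.3500,-1.9241); α = Δx/Fx = (-27/20) / (-27/4) = 1/5
check: Δy/Fy = (-1039/540) / (-1039/108) = 1/5 ✓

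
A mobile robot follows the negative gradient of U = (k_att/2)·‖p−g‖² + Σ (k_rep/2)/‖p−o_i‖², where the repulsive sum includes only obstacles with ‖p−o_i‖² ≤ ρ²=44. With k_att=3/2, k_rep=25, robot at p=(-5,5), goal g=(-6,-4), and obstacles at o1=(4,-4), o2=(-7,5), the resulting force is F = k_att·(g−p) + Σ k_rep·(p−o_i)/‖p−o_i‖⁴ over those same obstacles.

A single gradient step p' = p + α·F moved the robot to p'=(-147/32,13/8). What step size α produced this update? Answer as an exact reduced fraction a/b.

F_att = 3/2·(g−p) = 3/2·(-1,-9) = (-1.5000,-13.5000)
o1: d²=162 > ρ²=44 → inactive
o2: d²=4 ≤ ρ²=44; F_rep = 25·(2,0)/4² = (3.1250,0.0000)
F = F_att + ΣF_rep = (1.6250,-13.5000)
Δp = p'−p = (0.4062,-3.3750); α = Δx/Fx = (13/32) / (13/8) = 1/4
check: Δy/Fy = (-27/8) / (-27/2) = 1/4 ✓

α = 1/4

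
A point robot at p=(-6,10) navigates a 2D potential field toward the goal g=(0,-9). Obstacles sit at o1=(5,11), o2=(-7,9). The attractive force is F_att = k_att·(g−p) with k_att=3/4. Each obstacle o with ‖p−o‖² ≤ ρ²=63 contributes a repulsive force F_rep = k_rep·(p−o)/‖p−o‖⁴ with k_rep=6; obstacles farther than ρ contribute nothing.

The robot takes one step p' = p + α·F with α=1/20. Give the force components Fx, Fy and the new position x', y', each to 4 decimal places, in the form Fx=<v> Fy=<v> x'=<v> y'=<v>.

Fx=6.0000 Fy=-12.7500 x'=-5.7000 y'=9.3625

F_att = 3/4·(g−p) = 3/4·(6,-19) = (4.5000,-14.2500)
o1: d²=122 > ρ²=63 → inactive
o2: d²=2 ≤ ρ²=63; F_rep = 6·(1,1)/2² = (1.5000,1.5000)
F = F_att + ΣF_rep = (6.0000,-12.7500)
p' = p + 1/20·F = (-5.7000,9.3625)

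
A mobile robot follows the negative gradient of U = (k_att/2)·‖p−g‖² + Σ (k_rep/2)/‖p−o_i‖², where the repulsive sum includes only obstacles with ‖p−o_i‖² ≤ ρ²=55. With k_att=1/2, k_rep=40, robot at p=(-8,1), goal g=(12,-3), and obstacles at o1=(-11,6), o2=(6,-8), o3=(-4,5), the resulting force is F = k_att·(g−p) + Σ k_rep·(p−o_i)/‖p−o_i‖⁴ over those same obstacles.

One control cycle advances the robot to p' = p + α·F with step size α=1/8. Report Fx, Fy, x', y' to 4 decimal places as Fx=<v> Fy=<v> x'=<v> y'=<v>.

F_att = 1/2·(g−p) = 1/2·(20,-4) = (10.0000,-2.0000)
o1: d²=34 ≤ ρ²=55; F_rep = 40·(3,-5)/34² = (0.1038,-0.1730)
o2: d²=277 > ρ²=55 → inactive
o3: d²=32 ≤ ρ²=55; F_rep = 40·(-4,-4)/32² = (-0.1562,-0.1562)
F = F_att + ΣF_rep = (9.9476,-2.3293)
p' = p + 1/8·F = (-6.7566,0.7088)

Fx=9.9476 Fy=-2.3293 x'=-6.7566 y'=0.7088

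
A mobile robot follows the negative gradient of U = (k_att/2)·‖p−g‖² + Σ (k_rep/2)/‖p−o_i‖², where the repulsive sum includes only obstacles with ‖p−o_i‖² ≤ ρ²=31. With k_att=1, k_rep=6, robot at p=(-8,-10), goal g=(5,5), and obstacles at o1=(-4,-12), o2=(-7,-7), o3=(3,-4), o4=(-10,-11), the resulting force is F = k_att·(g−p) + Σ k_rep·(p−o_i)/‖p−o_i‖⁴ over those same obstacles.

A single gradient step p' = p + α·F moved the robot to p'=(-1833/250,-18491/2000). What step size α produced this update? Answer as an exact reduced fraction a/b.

F_att = 1·(g−p) = 1·(13,15) = (13.0000,15.0000)
o1: d²=20 ≤ ρ²=31; F_rep = 6·(-4,2)/20² = (-0.0600,0.0300)
o2: d²=10 ≤ ρ²=31; F_rep = 6·(-1,-3)/10² = (-0.0600,-0.1800)
o3: d²=157 > ρ²=31 → inactive
o4: d²=5 ≤ ρ²=31; F_rep = 6·(2,1)/5² = (0.4800,0.2400)
F = F_att + ΣF_rep = (13.3600,15.0900)
Δp = p'−p = (0.6680,0.7545); α = Δx/Fx = (167/250) / (334/25) = 1/20
check: Δy/Fy = (1509/2000) / (1509/100) = 1/20 ✓

α = 1/20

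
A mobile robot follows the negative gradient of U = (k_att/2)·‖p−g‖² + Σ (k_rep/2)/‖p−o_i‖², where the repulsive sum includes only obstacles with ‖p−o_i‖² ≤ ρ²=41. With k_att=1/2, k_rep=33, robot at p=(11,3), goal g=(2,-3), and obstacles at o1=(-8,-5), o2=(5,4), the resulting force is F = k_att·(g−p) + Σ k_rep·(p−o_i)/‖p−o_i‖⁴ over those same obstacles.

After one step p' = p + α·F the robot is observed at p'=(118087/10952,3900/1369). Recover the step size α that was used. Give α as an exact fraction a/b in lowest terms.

F_att = 1/2·(g−p) = 1/2·(-9,-6) = (-4.5000,-3.0000)
o1: d²=425 > ρ²=41 → inactive
o2: d²=37 ≤ ρ²=41; F_rep = 33·(6,-1)/37² = (0.1446,-0.0241)
F = F_att + ΣF_rep = (-4.3554,-3.0241)
Δp = p'−p = (-0.2178,-0.1512); α = Δx/Fx = (-2385/10952) / (-11925/2738) = 1/20
check: Δy/Fy = (-207/1369) / (-4140/1369) = 1/20 ✓

α = 1/20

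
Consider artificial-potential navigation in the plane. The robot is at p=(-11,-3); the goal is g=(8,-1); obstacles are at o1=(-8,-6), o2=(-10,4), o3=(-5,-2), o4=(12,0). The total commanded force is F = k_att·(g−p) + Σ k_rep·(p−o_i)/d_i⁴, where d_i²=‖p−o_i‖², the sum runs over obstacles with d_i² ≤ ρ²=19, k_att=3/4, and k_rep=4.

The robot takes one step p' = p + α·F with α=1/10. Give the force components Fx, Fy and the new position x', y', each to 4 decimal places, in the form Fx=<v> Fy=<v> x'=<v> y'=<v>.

F_att = 3/4·(g−p) = 3/4·(19,2) = (14.2500,1.5000)
o1: d²=18 ≤ ρ²=19; F_rep = 4·(-3,3)/18² = (-0.0370,0.0370)
o2: d²=50 > ρ²=19 → inactive
o3: d²=37 > ρ²=19 → inactive
o4: d²=538 > ρ²=19 → inactive
F = F_att + ΣF_rep = (14.2130,1.5370)
p' = p + 1/10·F = (-9.5787,-2.8463)

Fx=14.2130 Fy=1.5370 x'=-9.5787 y'=-2.8463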